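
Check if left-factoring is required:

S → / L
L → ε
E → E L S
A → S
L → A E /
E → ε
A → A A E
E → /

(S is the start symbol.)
Left-factoring is needed when two productions for the same non-terminal
share a common prefix on the right-hand side.

Productions for L:
  L → ε
  L → A E /
Productions for E:
  E → E L S
  E → ε
  E → /
Productions for A:
  A → S
  A → A A E

No common prefixes found.

Answer: No, left-factoring is not needed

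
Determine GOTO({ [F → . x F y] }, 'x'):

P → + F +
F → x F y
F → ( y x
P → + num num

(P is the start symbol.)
{ [F → . ( y x], [F → . x F y], [F → x . F y] }

GOTO(I, 'x') = CLOSURE({ [A → αX.β] : [A → α.Xβ] ∈ I, X = 'x' })

Items with dot before 'x', with the dot advanced:
  [F → . x F y] → [F → x . F y]
Closure of the advanced items:
  [F → x . F y] has the dot before F: add [F → . x F y], [F → . ( y x]

GOTO = { [F → . ( y x], [F → . x F y], [F → x . F y] }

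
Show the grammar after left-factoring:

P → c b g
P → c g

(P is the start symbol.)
P → c P'
P' → b g
P' → g

Left-factoring transforms A → αβ₁ | αβ₂ into A → αA' and A' → β₁ | β₂
(α is the longest common prefix among the alternatives). Repeat until
no nonterminal has two alternatives with a common prefix.

Round 1: P has alternatives sharing prefix 'c'. Introduce P': P → c P'
  Add: P' → b g
  Add: P' → g

No remaining common prefixes — done.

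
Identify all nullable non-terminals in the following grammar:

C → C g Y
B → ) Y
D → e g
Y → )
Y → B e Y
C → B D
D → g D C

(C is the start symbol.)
There are no ε-productions, so no non-terminal can derive ε.
No non-terminals are nullable.

Answer: None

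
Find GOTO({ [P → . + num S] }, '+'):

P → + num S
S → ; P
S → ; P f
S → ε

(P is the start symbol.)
GOTO(I, '+') = CLOSURE({ [A → αX.β] : [A → α.Xβ] ∈ I, X = '+' })

Items with dot before '+', with the dot advanced:
  [P → . + num S] → [P → + . num S]
Closure adds nothing (no advanced item has the dot before a non-terminal).

GOTO = { [P → + . num S] }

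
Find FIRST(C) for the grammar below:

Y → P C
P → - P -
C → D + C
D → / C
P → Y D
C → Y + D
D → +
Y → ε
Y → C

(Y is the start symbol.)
{ '+', '-', '/' }

To compute FIRST(C), examine every production with C on the left-hand side, reading each right-hand side left to right until a non-nullable symbol is reached.

FIRST sets of the other non-terminals involved (by the same procedure, iterated to a fixed point):
  FIRST(D) = { '+', '/' }
  FIRST(Y) = { '+', '-', '/', ε }

From C → D + C:
  - D is a non-terminal: add FIRST(D) \ {ε} = { '+', '/' }
    D is not nullable, so stop
From C → Y + D:
  - Y is a non-terminal: add FIRST(Y) \ {ε} = { '+', '-', '/' }
    Y is nullable, so continue to the next symbol
  - '+' is a terminal: add '+' and stop

Collecting: FIRST(C) = { '+', '-', '/' }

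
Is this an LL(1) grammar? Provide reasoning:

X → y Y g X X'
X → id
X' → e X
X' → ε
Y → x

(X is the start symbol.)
A grammar is LL(1) if for each non-terminal N with multiple productions, the predict sets of those productions are pairwise disjoint, where PREDICT(N → α) = (FIRST(α) \ {ε}) ∪ (FOLLOW(N) if α ⇒* ε).

Relevant sets:
  FOLLOW(X') = { $, 'e' }

For X:
  PREDICT(X → y Y g X X') = { 'y' }
  PREDICT(X → id) = { 'id' }
For X':
  PREDICT(X' → e X) = { 'e' }
  PREDICT(X' → ε) = { $, 'e' }
Y has a single production, so nothing to check there.

Conflict found: Predict set conflict for X': { 'e' }
The grammar is NOT LL(1).

Answer: No. Predict set conflict for X': { 'e' }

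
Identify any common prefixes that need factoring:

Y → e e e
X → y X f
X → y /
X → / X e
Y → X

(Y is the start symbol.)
Left-factoring is needed when two productions for the same non-terminal
share a common prefix on the right-hand side.

Productions for Y:
  Y → e e e
  Y → X
Productions for X:
  X → y X f
  X → y /
  X → / X e

Found common prefix 'y' in productions for X

Answer: Yes, X has productions with common prefix 'y'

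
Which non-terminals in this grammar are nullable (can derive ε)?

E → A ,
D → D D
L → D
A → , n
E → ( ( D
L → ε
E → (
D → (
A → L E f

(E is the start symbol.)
ε-productions: L → ε
So L is immediately nullable.
No further non-terminal can be added: every production for the remaining non-terminals contains a terminal or a non-nullable non-terminal.
Nullable = { 'L' }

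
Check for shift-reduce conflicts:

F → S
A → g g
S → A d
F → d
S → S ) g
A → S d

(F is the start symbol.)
Yes — I3: [F → S .] vs [A → S . d]

Augment with F' → F and build the canonical LR(0) collection (I0 = CLOSURE({[F' → . F]}), then GOTO on every symbol after a dot until no new states appear). It has 11 states:
  I0: { [A → . S d], [A → . g g], [F → . S], [F → . d], [F' → . F], [S → . A d], [S → . S ) g] }  — shift
  I1: { [S → A . d] }  — shift
  I2: { [F' → F .] }  — accept
  I3: { [A → S . d], [F → S .], [S → S . ) g] }  — shift, reduce
  I4: { [F → d .] }  — reduce
  I5: { [A → g . g] }  — shift
  I6: { [A → g g .] }  — reduce
  I7: { [S → S ) . g] }  — shift
  I8: { [A → S d .] }  — reduce
  I9: { [S → S ) g .] }  — reduce
  I10: { [S → A d .] }  — reduce

I3 contains reduce item [F → S .] and shift items [A → S . d], [S → S . ) g] — shift-reduce conflict.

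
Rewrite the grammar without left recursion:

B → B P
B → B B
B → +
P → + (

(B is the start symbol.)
B → + B'
B' → P B'
B' → B B'
B' → ε
P → + (

B is directly left-recursive. The standard transformation for
  A → A α₁ | ... | A α_m | β₁ | ... | β_n
is
  A  → β₁ A' | ... | β_n A'
  A' → α₁ A' | ... | α_m A' | ε

B → + becomes B → + B'
B → B P becomes B' → P B'
B → B B becomes B' → B B'
Add B' → ε

Productions for other non-terminals are unchanged:
  P → + (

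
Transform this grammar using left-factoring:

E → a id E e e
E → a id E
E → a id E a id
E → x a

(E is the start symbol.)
Left-factoring transforms A → αβ₁ | αβ₂ into A → αA' and A' → β₁ | β₂
(α is the longest common prefix among the alternatives). Repeat until
no nonterminal has two alternatives with a common prefix.

Round 1: E has alternatives sharing prefix 'a id E'. Introduce E': E → a id E E'
  Add: E' → e e
  Add: E' → ε
  Add: E' → a id

No remaining common prefixes — done.

Resulting grammar:
E → a id E E'
E' → e e
E' → ε
E' → a id
E → x a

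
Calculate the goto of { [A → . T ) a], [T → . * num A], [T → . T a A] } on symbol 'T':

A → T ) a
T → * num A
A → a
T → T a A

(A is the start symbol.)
{ [A → T . ) a], [T → T . a A] }

GOTO(I, 'T') = CLOSURE({ [A → αX.β] : [A → α.Xβ] ∈ I, X = 'T' })

Items with dot before 'T', with the dot advanced:
  [A → . T ) a] → [A → T . ) a]
  [T → . T a A] → [T → T . a A]
Closure adds nothing (no advanced item has the dot before a non-terminal).

GOTO = { [A → T . ) a], [T → T . a A] }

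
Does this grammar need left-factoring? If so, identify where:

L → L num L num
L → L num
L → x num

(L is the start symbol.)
Yes, L has productions with common prefix 'L num'

Left-factoring is needed when two productions for the same non-terminal
share a common prefix on the right-hand side.

Productions for L:
  L → L num L num
  L → L num
  L → x num

Found common prefix 'L num' in productions for L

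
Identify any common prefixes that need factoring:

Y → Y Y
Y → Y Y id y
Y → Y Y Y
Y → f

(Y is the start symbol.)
Yes, Y has productions with common prefix 'Y Y'

Left-factoring is needed when two productions for the same non-terminal
share a common prefix on the right-hand side.

Productions for Y:
  Y → Y Y
  Y → Y Y id y
  Y → Y Y Y
  Y → f

Found common prefix 'Y Y' in productions for Y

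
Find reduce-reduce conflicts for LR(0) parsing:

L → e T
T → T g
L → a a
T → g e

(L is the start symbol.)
No reduce-reduce conflicts

A reduce-reduce conflict occurs when an LR(0) state has two complete items [A → α .] and [B → β .] — both call for a reduction, and with no lookahead the parser cannot choose between them.

Augment with L' → L and build the canonical LR(0) collection (I0 = CLOSURE({[L' → . L]}), then GOTO on every symbol after a dot until no new states appear). It has 9 states:
  I0: { [L → . a a], [L → . e T], [L' → . L] }  — shift
  I1: { [L' → L .] }  — accept
  I2: { [L → a . a] }  — shift
  I3: { [L → e . T], [T → . T g], [T → . g e] }  — shift
  I4: { [L → e T .], [T → T . g] }  — shift, reduce
  I5: { [T → g . e] }  — shift
  I6: { [T → g e .] }  — reduce
  I7: { [T → T g .] }  — reduce
  I8: { [L → a a .] }  — reduce

No state contains more than one complete item.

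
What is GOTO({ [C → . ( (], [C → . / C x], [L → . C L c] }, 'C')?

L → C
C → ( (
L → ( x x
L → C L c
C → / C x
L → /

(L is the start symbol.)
{ [C → . ( (], [C → . / C x], [L → . ( x x], [L → . /], [L → . C L c], [L → . C], [L → C . L c] }

GOTO(I, 'C') = CLOSURE({ [A → αX.β] : [A → α.Xβ] ∈ I, X = 'C' })

Items with dot before 'C', with the dot advanced:
  [L → . C L c] → [L → C . L c]
Closure of the advanced items:
  [L → C . L c] has the dot before L: add [L → . C], [L → . ( x x], [L → . C L c], [L → . /]
  [L → . C] has the dot before C: add [C → . ( (], [C → . / C x]

GOTO = { [C → . ( (], [C → . / C x], [L → . ( x x], [L → . /], [L → . C L c], [L → . C], [L → C . L c] }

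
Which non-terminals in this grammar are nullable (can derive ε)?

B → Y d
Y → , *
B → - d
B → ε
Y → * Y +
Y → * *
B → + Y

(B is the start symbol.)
{ 'B' }

A non-terminal is nullable if it can derive ε (the empty string): either it has an ε-production, or it has a production whose right-hand side consists entirely of nullable non-terminals.

ε-productions: B → ε
So B is immediately nullable.
No further non-terminal can be added: every production for the remaining non-terminals contains a terminal or a non-nullable non-terminal.
Nullable = { 'B' }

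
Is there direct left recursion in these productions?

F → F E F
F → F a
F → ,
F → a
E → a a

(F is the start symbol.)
Yes, F is left-recursive

Direct left recursion occurs when N → N α for some non-terminal N (the right-hand side begins with the left-hand side itself).

F → F E F: LEFT RECURSIVE (starts with F)
F → F a: LEFT RECURSIVE (starts with F)
F → ,: starts with ','
F → a: starts with a
E → a a: starts with a

The grammar has direct left recursion on: F.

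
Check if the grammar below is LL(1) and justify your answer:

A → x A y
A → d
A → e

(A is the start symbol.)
A grammar is LL(1) if for each non-terminal N with multiple productions, the predict sets of those productions are pairwise disjoint, where PREDICT(N → α) = (FIRST(α) \ {ε}) ∪ (FOLLOW(N) if α ⇒* ε).

For A:
  PREDICT(A → x A y) = { 'x' }
  PREDICT(A → d) = { 'd' }
  PREDICT(A → e) = { 'e' }

All predict sets are disjoint. The grammar IS LL(1).

Answer: Yes, the grammar is LL(1).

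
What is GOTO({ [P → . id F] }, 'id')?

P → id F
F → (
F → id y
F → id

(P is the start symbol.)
{ [F → . (], [F → . id y], [F → . id], [P → id . F] }

GOTO(I, 'id') = CLOSURE({ [A → αX.β] : [A → α.Xβ] ∈ I, X = 'id' })

Items with dot before 'id', with the dot advanced:
  [P → . id F] → [P → id . F]
Closure of the advanced items:
  [P → id . F] has the dot before F: add [F → . (], [F → . id y], [F → . id]

GOTO = { [F → . (], [F → . id y], [F → . id], [P → id . F] }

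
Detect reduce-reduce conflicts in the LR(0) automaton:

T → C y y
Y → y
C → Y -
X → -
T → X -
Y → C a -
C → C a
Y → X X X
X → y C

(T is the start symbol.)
A reduce-reduce conflict occurs when an LR(0) state has two complete items [A → α .] and [B → β .] — both call for a reduction, and with no lookahead the parser cannot choose between them.

Augment with T' → T and build the canonical LR(0) collection (I0 = CLOSURE({[T' → . T]}), then GOTO on every symbol after a dot until no new states appear). It has 18 states:
  I0: { [C → . C a], [C → . Y -], [T → . C y y], [T → . X -], [T' → . T], [X → . -], [X → . y C], [Y → . C a -], [Y → . X X X], [Y → . y] }  — shift
  I1: { [X → - .] }  — reduce
  I2: { [C → C . a], [T → C . y y], [Y → C . a -] }  — shift
  I3: { [T' → T .] }  — accept
  I4: { [T → X . -], [X → . -], [X → . y C], [Y → X . X X] }  — shift
  I5: { [C → Y . -] }  — shift
  I6: { [C → . C a], [C → . Y -], [X → . -], [X → . y C], [X → y . C], [Y → . C a -], [Y → . X X X], [Y → . y], [Y → y .] }  — shift, reduce
  I7: { [C → C . a], [X → y C .], [Y → C . a -] }  — shift, reduce
  I8: { [X → . -], [X → . y C], [Y → X . X X] }  — shift
  I9: { [X → . -], [X → . y C], [Y → X X . X] }  — shift
  I10: { [C → . C a], [C → . Y -], [X → . -], [X → . y C], [X → y . C], [Y → . C a -], [Y → . X X X], [Y → . y] }  — shift
  I11: { [Y → X X X .] }  — reduce
  I12: { [C → C a .], [Y → C a . -] }  — shift, reduce
  I13: { [Y → C a - .] }  — reduce
  I14: { [C → Y - .] }  — reduce
  I15: { [T → X - .], [X → - .] }  — 2 reduces
  I16: { [T → C y . y] }  — shift
  I17: { [T → C y y .] }  — reduce

I15 contains complete items [T → X - .], [X → - .] — reduce-reduce conflict.

Answer: Yes — I15: [T → X - .] vs [X → - .]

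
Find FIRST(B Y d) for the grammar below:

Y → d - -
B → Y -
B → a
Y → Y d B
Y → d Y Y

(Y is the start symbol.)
{ 'a', 'd' }

FIRST sets of the non-terminals involved (from the grammar, by fixed-point iteration):
  FIRST(B) = { 'a', 'd' }

To compute FIRST(B Y d), process the symbols left to right:
Symbol B is a non-terminal. Add FIRST(B) \ {ε} = { 'a', 'd' }
B is not nullable (ε ∉ FIRST(B)), so stop here.
FIRST(B Y d) = { 'a', 'd' }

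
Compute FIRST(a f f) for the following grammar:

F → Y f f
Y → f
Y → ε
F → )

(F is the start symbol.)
{ 'a' }

To compute FIRST(a f f), process the symbols left to right:
Symbol a is a terminal. Add 'a' and stop.
FIRST(a f f) = { 'a' }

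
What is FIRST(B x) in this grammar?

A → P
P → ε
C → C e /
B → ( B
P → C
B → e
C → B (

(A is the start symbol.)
{ '(', 'e' }

FIRST sets of the non-terminals involved (from the grammar, by fixed-point iteration):
  FIRST(B) = { '(', 'e' }

To compute FIRST(B x), process the symbols left to right:
Symbol B is a non-terminal. Add FIRST(B) \ {ε} = { '(', 'e' }
B is not nullable (ε ∉ FIRST(B)), so stop here.
FIRST(B x) = { '(', 'e' }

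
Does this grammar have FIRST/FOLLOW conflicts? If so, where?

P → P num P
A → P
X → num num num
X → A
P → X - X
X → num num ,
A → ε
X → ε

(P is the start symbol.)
Yes. A → P with FOLLOW(A) on { '-', 'num' }; X → num num num with FOLLOW(X) on { 'num' }; X → A with FOLLOW(X) on { '-', 'num' }; X → num num ',' with FOLLOW(X) on { 'num' }

A FIRST/FOLLOW conflict occurs when a non-terminal N has a nullable alternative N → β (β ⇒* ε) and another alternative N → α with FIRST(α) ∩ FOLLOW(N) ≠ ∅: on such a lookahead the parser cannot decide between expanding α and letting N vanish via β.

Nullable non-terminals: A, X.
FIRST sets used below: FIRST(P) = { '-', 'num' }, FIRST(A) = { '-', 'num', ε }

A: nullable alternative(s) A → ε; FOLLOW(A) = { $, '-', 'num' }
  A → P: FIRST \ {ε} = { '-', 'num' } — overlaps FOLLOW(A) on { '-', 'num' }: CONFLICT
  A → ε: FIRST \ {ε} = { } — this is the only nullable alternative, skip

X: nullable alternative(s) X → A, X → ε; FOLLOW(X) = { $, '-', 'num' }
  X → num num num: FIRST \ {ε} = { 'num' } — overlaps FOLLOW(X) on { 'num' }: CONFLICT
  X → A: FIRST \ {ε} = { '-', 'num' } — overlaps FOLLOW(X) on { '-', 'num' }: CONFLICT
  X → num num ,: FIRST \ {ε} = { 'num' } — overlaps FOLLOW(X) on { 'num' }: CONFLICT
  X → ε: FIRST \ {ε} = { } — disjoint from FOLLOW(X)

P has no nullable alternative, so no FIRST/FOLLOW check is needed there.

So the grammar has 4 FIRST/FOLLOW conflicts (marked CONFLICT above).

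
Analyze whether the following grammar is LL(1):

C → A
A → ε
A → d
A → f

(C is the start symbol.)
Yes, the grammar is LL(1).

A grammar is LL(1) if for each non-terminal N with multiple productions, the predict sets of those productions are pairwise disjoint, where PREDICT(N → α) = (FIRST(α) \ {ε}) ∪ (FOLLOW(N) if α ⇒* ε).

Relevant sets:
  FOLLOW(A) = { $ }

For A:
  PREDICT(A → ε) = { $ }
  PREDICT(A → d) = { 'd' }
  PREDICT(A → f) = { 'f' }
C has a single production, so nothing to check there.

All predict sets are disjoint. The grammar IS LL(1).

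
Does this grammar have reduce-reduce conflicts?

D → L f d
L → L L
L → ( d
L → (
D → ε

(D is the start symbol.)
No reduce-reduce conflicts

Augment with D' → D and build the canonical LR(0) collection (I0 = CLOSURE({[D' → . D]}), then GOTO on every symbol after a dot until no new states appear). It has 8 states:
  I0: { [D → . L f d], [D → .], [D' → . D], [L → . ( d], [L → . (], [L → . L L] }  — shift, reduce
  I1: { [L → ( . d], [L → ( .] }  — shift, reduce
  I2: { [D' → D .] }  — accept
  I3: { [D → L . f d], [L → . ( d], [L → . (], [L → . L L], [L → L . L] }  — shift
  I4: { [L → . ( d], [L → . (], [L → . L L], [L → L . L], [L → L L .] }  — shift, reduce
  I5: { [D → L f . d] }  — shift
  I6: { [D → L f d .] }  — reduce
  I7: { [L → ( d .] }  — reduce

No state contains more than one complete item.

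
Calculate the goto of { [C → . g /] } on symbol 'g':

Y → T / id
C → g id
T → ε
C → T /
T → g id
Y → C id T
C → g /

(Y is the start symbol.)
{ [C → g . /] }

GOTO(I, 'g') = CLOSURE({ [A → αX.β] : [A → α.Xβ] ∈ I, X = 'g' })

Items with dot before 'g', with the dot advanced:
  [C → . g /] → [C → g . /]
Closure adds nothing (no advanced item has the dot before a non-terminal).

GOTO = { [C → g . /] }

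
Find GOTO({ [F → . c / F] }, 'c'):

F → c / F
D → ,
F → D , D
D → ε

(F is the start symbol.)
{ [F → c . / F] }

GOTO(I, 'c') = CLOSURE({ [A → αX.β] : [A → α.Xβ] ∈ I, X = 'c' })

Items with dot before 'c', with the dot advanced:
  [F → . c / F] → [F → c . / F]
Closure adds nothing (no advanced item has the dot before a non-terminal).

GOTO = { [F → c . / F] }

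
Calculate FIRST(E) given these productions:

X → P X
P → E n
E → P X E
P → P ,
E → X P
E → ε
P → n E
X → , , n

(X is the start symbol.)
To compute FIRST(E), examine every production with E on the left-hand side, reading each right-hand side left to right until a non-nullable symbol is reached.

FIRST sets of the other non-terminals involved (by the same procedure, iterated to a fixed point):
  FIRST(P) = { ',', 'n' }
  FIRST(X) = { ',', 'n' }

From E → P X E:
  - P is a non-terminal: add FIRST(P) \ {ε} = { ',', 'n' }
    P is not nullable, so stop
From E → X P:
  - X is a non-terminal: add FIRST(X) \ {ε} = { ',', 'n' }
    X is not nullable, so stop
From E → ε:
  - ε-production, so ε ∈ FIRST(E)

Collecting: FIRST(E) = { ',', 'n', ε }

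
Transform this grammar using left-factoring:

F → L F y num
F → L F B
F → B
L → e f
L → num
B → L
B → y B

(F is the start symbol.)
Left-factoring transforms A → αβ₁ | αβ₂ into A → αA' and A' → β₁ | β₂
(α is the longest common prefix among the alternatives). Repeat until
no nonterminal has two alternatives with a common prefix.

Round 1: F has alternatives sharing prefix 'L F'. Introduce F': F → L F F'
  Add: F' → y num
  Add: F' → B

No remaining common prefixes — done.

Resulting grammar:
F → L F F'
F' → y num
F' → B
F → B
L → e f
L → num
B → L
B → y B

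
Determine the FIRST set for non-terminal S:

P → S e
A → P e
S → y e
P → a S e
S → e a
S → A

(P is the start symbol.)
{ 'a', 'e', 'y' }

To compute FIRST(S), examine every production with S on the left-hand side, reading each right-hand side left to right until a non-nullable symbol is reached.

FIRST sets of the other non-terminals involved (by the same procedure, iterated to a fixed point):
  FIRST(A) = { 'a', 'e', 'y' }

From S → y e:
  - y is a terminal: add 'y' and stop
From S → e a:
  - e is a terminal: add 'e' and stop
From S → A:
  - A is a non-terminal: add FIRST(A) \ {ε} = { 'a', 'e', 'y' }
    A is not nullable, so stop

Collecting: FIRST(S) = { 'a', 'e', 'y' }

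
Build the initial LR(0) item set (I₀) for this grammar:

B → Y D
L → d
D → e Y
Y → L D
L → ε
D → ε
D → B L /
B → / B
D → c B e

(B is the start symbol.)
First, augment the grammar with B' → B
I₀ = CLOSURE({ [B' → . B] }):
  [B' → . B] has the dot before B: add [B → . Y D], [B → . / B]
  [B → . Y D] has the dot before Y: add [Y → . L D]
  [Y → . L D] has the dot before L: add [L → . d], [L → .]
No further items can be added.

I₀ = { [B → . / B], [B → . Y D], [B' → . B], [L → . d], [L → .], [Y → . L D] }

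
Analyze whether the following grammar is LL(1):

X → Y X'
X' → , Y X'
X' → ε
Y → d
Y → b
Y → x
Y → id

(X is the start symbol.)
Relevant sets:
  FOLLOW(X') = { $ }

For X':
  PREDICT(X' → ',' Y X') = { ',' }
  PREDICT(X' → ε) = { $ }
For Y:
  PREDICT(Y → d) = { 'd' }
  PREDICT(Y → b) = { 'b' }
  PREDICT(Y → x) = { 'x' }
  PREDICT(Y → id) = { 'id' }
X has a single production, so nothing to check there.

All predict sets are disjoint. The grammar IS LL(1).

Answer: Yes, the grammar is LL(1).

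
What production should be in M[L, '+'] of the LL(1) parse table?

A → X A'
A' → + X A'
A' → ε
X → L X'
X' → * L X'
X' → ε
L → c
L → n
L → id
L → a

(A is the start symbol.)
Empty (error entry)

To find M[L, '+'], we find productions for L where '+' is in the predict set (PREDICT(N → α) = (FIRST(α) \ {ε}) ∪ (FOLLOW(N) if α ⇒* ε)).

L → c: PREDICT = { 'c' }
L → n: PREDICT = { 'n' }
L → id: PREDICT = { 'id' }
L → a: PREDICT = { 'a' }

M[L, '+'] is empty (no production applies)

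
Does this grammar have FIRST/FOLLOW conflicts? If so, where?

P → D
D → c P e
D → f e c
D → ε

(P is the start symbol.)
A FIRST/FOLLOW conflict occurs when a non-terminal N has a nullable alternative N → β (β ⇒* ε) and another alternative N → α with FIRST(α) ∩ FOLLOW(N) ≠ ∅: on such a lookahead the parser cannot decide between expanding α and letting N vanish via β.

Nullable non-terminals: D, P.

D: nullable alternative(s) D → ε; FOLLOW(D) = { $, 'e' }
  D → c P e: FIRST \ {ε} = { 'c' } — disjoint from FOLLOW(D)
  D → f e c: FIRST \ {ε} = { 'f' } — disjoint from FOLLOW(D)
  D → ε: FIRST \ {ε} = { } — this is the only nullable alternative, skip
P has a nullable alternative but only one production, so nothing to check.

No FIRST/FOLLOW conflicts found.

Answer: No FIRST/FOLLOW conflicts.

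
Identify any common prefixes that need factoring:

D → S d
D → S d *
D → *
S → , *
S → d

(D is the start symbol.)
Left-factoring is needed when two productions for the same non-terminal
share a common prefix on the right-hand side.

Productions for D:
  D → S d
  D → S d *
  D → *
Productions for S:
  S → , *
  S → d

Found common prefix 'S d' in productions for D

Answer: Yes, D has productions with common prefix 'S d'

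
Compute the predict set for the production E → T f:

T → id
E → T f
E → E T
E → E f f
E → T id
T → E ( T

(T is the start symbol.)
PREDICT(E → T f) = (FIRST(RHS) \ {ε}) ∪ (FOLLOW(E) if ε ∈ FIRST(RHS), i.e. RHS ⇒* ε)
FIRST(T) = { 'id' }
FIRST(T f) = { 'id' }
ε ∉ FIRST(T f), so FOLLOW(E) is not added.
PREDICT(E → T f) = { 'id' }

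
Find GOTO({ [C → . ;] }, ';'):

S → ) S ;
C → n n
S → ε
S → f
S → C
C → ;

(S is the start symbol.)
GOTO(I, ';') = CLOSURE({ [A → αX.β] : [A → α.Xβ] ∈ I, X = ';' })

Items with dot before ';', with the dot advanced:
  [C → . ;] → [C → ; .]
Closure adds nothing (no advanced item has the dot before a non-terminal).

GOTO = { [C → ; .] }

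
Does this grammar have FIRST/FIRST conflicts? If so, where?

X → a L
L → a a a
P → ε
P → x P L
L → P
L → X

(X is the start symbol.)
FIRST sets of the non-terminals at (or reachable through a nullable prefix from) the front of some alternative:
  FIRST(P) = { 'x', ε }
  FIRST(X) = { 'a' }

Productions for L:
  L → a a a: FIRST = { 'a' }
  L → P: FIRST = { 'x', ε }
  L → X: FIRST = { 'a' }
Productions for P:
  P → ε: FIRST = { ε }
  P → x P L: FIRST = { 'x' }
X has only one production, so no FIRST/FIRST conflict is possible there.

Conflict for L: L → a a a and L → X
  Overlap: { 'a' }

Answer: Yes. L → a a a / L → X on { 'a' }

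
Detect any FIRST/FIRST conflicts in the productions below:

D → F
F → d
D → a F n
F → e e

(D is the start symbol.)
A FIRST/FIRST conflict occurs when two productions N → α and N → β for the same non-terminal have FIRST(α) ∩ FIRST(β) ≠ ∅ (with ε ∈ FIRST of a nullable right-hand side, so two nullable alternatives also conflict).

FIRST sets of the non-terminals at (or reachable through a nullable prefix from) the front of some alternative:
  FIRST(F) = { 'd', 'e' }

Productions for D:
  D → F: FIRST = { 'd', 'e' }
  D → a F n: FIRST = { 'a' }
Productions for F:
  F → d: FIRST = { 'd' }
  F → e e: FIRST = { 'e' }

All alternatives of each non-terminal have pairwise disjoint FIRST sets.

Answer: No FIRST/FIRST conflicts.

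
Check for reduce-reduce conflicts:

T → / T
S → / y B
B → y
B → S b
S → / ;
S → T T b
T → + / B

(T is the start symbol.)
A reduce-reduce conflict occurs when an LR(0) state has two complete items [A → α .] and [B → β .] — both call for a reduction, and with no lookahead the parser cannot choose between them.

Augment with T' → T and build the canonical LR(0) collection (I0 = CLOSURE({[T' → . T]}), then GOTO on every symbol after a dot until no new states appear). It has 17 states:
  I0: { [T → . + / B], [T → . / T], [T' → . T] }  — shift
  I1: { [T → + . / B] }  — shift
  I2: { [T → . + / B], [T → . / T], [T → / . T] }  — shift
  I3: { [T' → T .] }  — accept
  I4: { [T → / T .] }  — reduce
  I5: { [B → . S b], [B → . y], [S → . / ;], [S → . / y B], [S → . T T b], [T → + / . B], [T → . + / B], [T → . / T] }  — shift
  I6: { [S → / . ;], [S → / . y B], [T → . + / B], [T → . / T], [T → / . T] }  — shift
  I7: { [T → + / B .] }  — reduce
  I8: { [B → S . b] }  — shift
  I9: { [S → T . T b], [T → . + / B], [T → . / T] }  — shift
  I10: { [B → y .] }  — reduce
  I11: { [S → T T . b] }  — shift
  I12: { [S → T T b .] }  — reduce
  I13: { [B → S b .] }  — reduce
  I14: { [S → / ; .] }  — reduce
  I15: { [B → . S b], [B → . y], [S → . / ;], [S → . / y B], [S → . T T b], [S → / y . B], [T → . + / B], [T → . / T] }  — shift
  I16: { [S → / y B .] }  — reduce

No state contains more than one complete item.

Answer: No reduce-reduce conflicts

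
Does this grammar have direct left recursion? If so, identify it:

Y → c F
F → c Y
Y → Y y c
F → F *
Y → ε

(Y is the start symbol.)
Direct left recursion occurs when N → N α for some non-terminal N (the right-hand side begins with the left-hand side itself).

Y → c F: starts with c
F → c Y: starts with c
Y → Y y c: LEFT RECURSIVE (starts with Y)
F → F *: LEFT RECURSIVE (starts with F)
Y → ε: starts with ε

The grammar has direct left recursion on: Y, F.

Answer: Yes, Y, F are left-recursive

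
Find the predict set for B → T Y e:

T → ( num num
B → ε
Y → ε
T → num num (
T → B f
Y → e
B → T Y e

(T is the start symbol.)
PREDICT(B → T Y e) = (FIRST(RHS) \ {ε}) ∪ (FOLLOW(B) if ε ∈ FIRST(RHS), i.e. RHS ⇒* ε)
FIRST(T) = { '(', 'f', 'num' }
FIRST(T Y e) = { '(', 'f', 'num' }
ε ∉ FIRST(T Y e), so FOLLOW(B) is not added.
PREDICT(B → T Y e) = { '(', 'f', 'num' }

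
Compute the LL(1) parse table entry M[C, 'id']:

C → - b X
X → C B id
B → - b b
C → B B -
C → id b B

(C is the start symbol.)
To find M[C, 'id'], we find productions for C where 'id' is in the predict set (PREDICT(N → α) = (FIRST(α) \ {ε}) ∪ (FOLLOW(N) if α ⇒* ε)).

Relevant sets:
  FIRST(B) = { '-' }

C → - b X: PREDICT = { '-' }
C → B B -: PREDICT = { '-' }
C → id b B: PREDICT = { 'id' }
  'id' is in predict set, so this production goes in M[C, 'id']

M[C, 'id'] = C → id b B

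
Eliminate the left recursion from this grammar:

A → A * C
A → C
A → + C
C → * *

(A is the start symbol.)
A is directly left-recursive. The standard transformation for
  A → A α₁ | ... | A α_m | β₁ | ... | β_n
is
  A  → β₁ A' | ... | β_n A'
  A' → α₁ A' | ... | α_m A' | ε

A → C becomes A → C A'
A → + C becomes A → + C A'
A → A * C becomes A' → * C A'
Add A' → ε

Productions for other non-terminals are unchanged:
  C → * *

Resulting grammar:
A → C A'
A → + C A'
A' → * C A'
A' → ε
C → * *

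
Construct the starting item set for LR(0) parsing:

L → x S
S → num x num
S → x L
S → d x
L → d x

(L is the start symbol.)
First, augment the grammar with L' → L
I₀ = CLOSURE({ [L' → . L] }):
  [L' → . L] has the dot before L: add [L → . x S], [L → . d x]
No further items can be added.

I₀ = { [L → . d x], [L → . x S], [L' → . L] }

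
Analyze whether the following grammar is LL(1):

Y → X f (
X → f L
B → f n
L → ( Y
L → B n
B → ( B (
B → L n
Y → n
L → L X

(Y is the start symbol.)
Relevant sets:
  FIRST(X) = { 'f' }
  FIRST(L) = { '(', 'f' }
  FIRST(B) = { '(', 'f' }

For Y:
  PREDICT(Y → X f '(') = { 'f' }
  PREDICT(Y → n) = { 'n' }
For B:
  PREDICT(B → f n) = { 'f' }
  PREDICT(B → '(' B '(') = { '(' }
  PREDICT(B → L n) = { '(', 'f' }
For L:
  PREDICT(L → '(' Y) = { '(' }
  PREDICT(L → B n) = { '(', 'f' }
  PREDICT(L → L X) = { '(', 'f' }
X has a single production, so nothing to check there.

Conflict found: Predict set conflict for B: { 'f' }
The grammar is NOT LL(1).

Answer: No. Predict set conflict for B: { 'f' }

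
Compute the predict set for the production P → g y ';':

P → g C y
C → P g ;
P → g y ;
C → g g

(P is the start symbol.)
PREDICT(P → g y ';') = (FIRST(RHS) \ {ε}) ∪ (FOLLOW(P) if ε ∈ FIRST(RHS), i.e. RHS ⇒* ε)
FIRST(g y ';') = { 'g' }
ε ∉ FIRST(g y ';'), so FOLLOW(P) is not added.
PREDICT(P → g y ';') = { 'g' }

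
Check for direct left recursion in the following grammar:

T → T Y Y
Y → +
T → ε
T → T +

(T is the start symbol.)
T → T Y Y: LEFT RECURSIVE (starts with T)
Y → +: starts with '+'
T → ε: starts with ε
T → T +: LEFT RECURSIVE (starts with T)

The grammar has direct left recursion on: T.

Answer: Yes, T is left-recursive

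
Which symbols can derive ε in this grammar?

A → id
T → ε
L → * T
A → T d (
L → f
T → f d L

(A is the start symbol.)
{ 'T' }

A non-terminal is nullable if it can derive ε (the empty string): either it has an ε-production, or it has a production whose right-hand side consists entirely of nullable non-terminals.

ε-productions: T → ε
So T is immediately nullable.
No further non-terminal can be added: every production for the remaining non-terminals contains a terminal or a non-nullable non-terminal.
Nullable = { 'T' }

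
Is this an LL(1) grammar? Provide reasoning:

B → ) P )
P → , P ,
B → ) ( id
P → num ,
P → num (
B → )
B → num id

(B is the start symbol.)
A grammar is LL(1) if for each non-terminal N with multiple productions, the predict sets of those productions are pairwise disjoint, where PREDICT(N → α) = (FIRST(α) \ {ε}) ∪ (FOLLOW(N) if α ⇒* ε).

For B:
  PREDICT(B → ')' P ')') = { ')' }
  PREDICT(B → ')' '(' id) = { ')' }
  PREDICT(B → ')') = { ')' }
  PREDICT(B → num id) = { 'num' }
For P:
  PREDICT(P → ',' P ',') = { ',' }
  PREDICT(P → num ',') = { 'num' }
  PREDICT(P → num '(') = { 'num' }

Conflict found: Predict set conflict for B: { ')' }
The grammar is NOT LL(1).

Answer: No. Predict set conflict for B: { ')' }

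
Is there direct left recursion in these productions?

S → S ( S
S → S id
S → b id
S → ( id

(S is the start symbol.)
Direct left recursion occurs when N → N α for some non-terminal N (the right-hand side begins with the left-hand side itself).

S → S ( S: LEFT RECURSIVE (starts with S)
S → S id: LEFT RECURSIVE (starts with S)
S → b id: starts with b
S → ( id: starts with '('

The grammar has direct left recursion on: S.

Answer: Yes, S is left-recursive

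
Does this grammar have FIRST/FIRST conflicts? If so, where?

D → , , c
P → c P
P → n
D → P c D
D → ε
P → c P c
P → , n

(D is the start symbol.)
Yes. D → ',' ',' c / D → P c D on { ',' }; P → c P / P → c P c on { 'c' }

FIRST sets of the non-terminals at (or reachable through a nullable prefix from) the front of some alternative:
  FIRST(P) = { ',', 'c', 'n' }

Productions for D:
  D → , , c: FIRST = { ',' }
  D → P c D: FIRST = { ',', 'c', 'n' }
  D → ε: FIRST = { ε }
Productions for P:
  P → c P: FIRST = { 'c' }
  P → n: FIRST = { 'n' }
  P → c P c: FIRST = { 'c' }
  P → , n: FIRST = { ',' }

Conflict for D: D → , , c and D → P c D
  Overlap: { ',' }
Conflict for P: P → c P and P → c P c
  Overlap: { 'c' }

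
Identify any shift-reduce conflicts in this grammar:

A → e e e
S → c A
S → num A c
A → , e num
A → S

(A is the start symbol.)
A shift-reduce conflict occurs when an LR(0) state has both:
  - a complete (reduce) item [A → α .] (dot at the end), and
  - a shift item [B → β . c γ] (dot before a terminal).

Augment with A' → A and build the canonical LR(0) collection (I0 = CLOSURE({[A' → . A]}), then GOTO on every symbol after a dot until no new states appear). It has 14 states:
  I0: { [A → . , e num], [A → . S], [A → . e e e], [A' → . A], [S → . c A], [S → . num A c] }  — shift
  I1: { [A → , . e num] }  — shift
  I2: { [A' → A .] }  — accept
  I3: { [A → S .] }  — reduce
  I4: { [A → . , e num], [A → . S], [A → . e e e], [S → . c A], [S → . num A c], [S → c . A] }  — shift
  I5: { [A → e . e e] }  — shift
  I6: { [A → . , e num], [A → . S], [A → . e e e], [S → . c A], [S → . num A c], [S → num . A c] }  — shift
  I7: { [S → num A . c] }  — shift
  I8: { [S → num A c .] }  — reduce
  I9: { [A → e e . e] }  — shift
  I10: { [A → e e e .] }  — reduce
  I11: { [S → c A .] }  — reduce
  I12: { [A → , e . num] }  — shift
  I13: { [A → , e num .] }  — reduce

No state contains both a complete item and a shift item.

Answer: No shift-reduce conflicts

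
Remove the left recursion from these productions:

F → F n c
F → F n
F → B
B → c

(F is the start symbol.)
F → B F'
F' → n c F'
F' → n F'
F' → ε
B → c

F is directly left-recursive. The standard transformation for
  A → A α₁ | ... | A α_m | β₁ | ... | β_n
is
  A  → β₁ A' | ... | β_n A'
  A' → α₁ A' | ... | α_m A' | ε

F → B becomes F → B F'
F → F n c becomes F' → n c F'
F → F n becomes F' → n F'
Add F' → ε

Productions for other non-terminals are unchanged:
  B → c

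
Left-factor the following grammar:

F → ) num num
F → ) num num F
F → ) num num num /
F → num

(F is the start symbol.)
Left-factoring transforms A → αβ₁ | αβ₂ into A → αA' and A' → β₁ | β₂
(α is the longest common prefix among the alternatives). Repeat until
no nonterminal has two alternatives with a common prefix.

Round 1: F has alternatives sharing prefix ') num num'. Introduce F': F → ) num num F'
  Add: F' → ε
  Add: F' → F
  Add: F' → num /

No remaining common prefixes — done.

Resulting grammar:
F → ) num num F'
F' → ε
F' → F
F' → num /
F → num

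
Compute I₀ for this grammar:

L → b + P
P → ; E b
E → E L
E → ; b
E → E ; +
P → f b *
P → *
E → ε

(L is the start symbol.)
{ [L → . b + P], [L' → . L] }

First, augment the grammar with L' → L
I₀ = CLOSURE({ [L' → . L] }):
  [L' → . L] has the dot before L: add [L → . b + P]
No further items can be added.

I₀ = { [L → . b + P], [L' → . L] }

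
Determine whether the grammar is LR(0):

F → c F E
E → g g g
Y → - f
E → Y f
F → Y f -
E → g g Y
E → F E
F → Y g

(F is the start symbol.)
A grammar is LR(0) if no state in the canonical LR(0) collection has:
  - both a shift item (dot before a terminal) and a complete item (shift-reduce conflict), or
  - two or more complete items (reduce-reduce conflict; the accept item [F' → F .] counts as a complete item here).

Augment with F' → F and build the canonical LR(0) collection (I0 = CLOSURE({[F' → . F]}), then GOTO on every symbol after a dot until no new states appear). It has 19 states:
  I0: { [F → . Y f -], [F → . Y g], [F → . c F E], [F' → . F], [Y → . - f] }  — shift
  I1: { [Y → - . f] }  — shift
  I2: { [F' → F .] }  — accept
  I3: { [F → Y . f -], [F → Y . g] }  — shift
  I4: { [F → . Y f -], [F → . Y g], [F → . c F E], [F → c . F E], [Y → . - f] }  — shift
  I5: { [E → . F E], [E → . Y f], [E → . g g Y], [E → . g g g], [F → . Y f -], [F → . Y g], [F → . c F E], [F → c F . E], [Y → . - f] }  — shift
  I6: { [F → c F E .] }  — reduce
  I7: { [E → . F E], [E → . Y f], [E → . g g Y], [E → . g g g], [E → F . E], [F → . Y f -], [F → . Y g], [F → . c F E], [Y → . - f] }  — shift
  I8: { [E → Y . f], [F → Y . f -], [F → Y . g] }  — shift
  I9: { [E → g . g Y], [E → g . g g] }  — shift
  I10: { [E → g g . Y], [E → g g . g], [Y → . - f] }  — shift
  I11: { [E → g g Y .] }  — reduce
  I12: { [E → g g g .] }  — reduce
  I13: { [E → Y f .], [F → Y f . -] }  — shift, reduce
  I14: { [F → Y g .] }  — reduce
  I15: { [F → Y f - .] }  — reduce
  I16: { [E → F E .] }  — reduce
  I17: { [F → Y f . -] }  — shift
  I18: { [Y → - f .] }  — reduce

Conflict in state I13:
  Shift-reduce conflict between [E → Y f .] and [F → Y f . -]
So the grammar is NOT LR(0).

Answer: No. Shift-reduce conflict between [E → Y f .] and [F → Y f . -]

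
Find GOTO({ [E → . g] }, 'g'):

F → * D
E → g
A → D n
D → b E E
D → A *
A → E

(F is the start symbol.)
GOTO(I, 'g') = CLOSURE({ [A → αX.β] : [A → α.Xβ] ∈ I, X = 'g' })

Items with dot before 'g', with the dot advanced:
  [E → . g] → [E → g .]
Closure adds nothing (no advanced item has the dot before a non-terminal).

GOTO = { [E → g .] }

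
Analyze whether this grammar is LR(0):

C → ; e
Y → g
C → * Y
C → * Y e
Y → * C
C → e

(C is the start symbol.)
A grammar is LR(0) if no state in the canonical LR(0) collection has:
  - both a shift item (dot before a terminal) and a complete item (shift-reduce conflict), or
  - two or more complete items (reduce-reduce conflict; the accept item [C' → C .] counts as a complete item here).

Augment with C' → C and build the canonical LR(0) collection (I0 = CLOSURE({[C' → . C]}), then GOTO on every symbol after a dot until no new states appear). It has 11 states:
  I0: { [C → . * Y e], [C → . * Y], [C → . ; e], [C → . e], [C' → . C] }  — shift
  I1: { [C → * . Y e], [C → * . Y], [Y → . * C], [Y → . g] }  — shift
  I2: { [C → ; . e] }  — shift
  I3: { [C' → C .] }  — accept
  I4: { [C → e .] }  — reduce
  I5: { [C → ; e .] }  — reduce
  I6: { [C → . * Y e], [C → . * Y], [C → . ; e], [C → . e], [Y → * . C] }  — shift
  I7: { [C → * Y . e], [C → * Y .] }  — shift, reduce
  I8: { [Y → g .] }  — reduce
  I9: { [C → * Y e .] }  — reduce
  I10: { [Y → * C .] }  — reduce

Conflict in state I7:
  Shift-reduce conflict between [C → * Y .] and [C → * Y . e]
So the grammar is NOT LR(0).

Answer: No. Shift-reduce conflict between [C → * Y .] and [C → * Y . e]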